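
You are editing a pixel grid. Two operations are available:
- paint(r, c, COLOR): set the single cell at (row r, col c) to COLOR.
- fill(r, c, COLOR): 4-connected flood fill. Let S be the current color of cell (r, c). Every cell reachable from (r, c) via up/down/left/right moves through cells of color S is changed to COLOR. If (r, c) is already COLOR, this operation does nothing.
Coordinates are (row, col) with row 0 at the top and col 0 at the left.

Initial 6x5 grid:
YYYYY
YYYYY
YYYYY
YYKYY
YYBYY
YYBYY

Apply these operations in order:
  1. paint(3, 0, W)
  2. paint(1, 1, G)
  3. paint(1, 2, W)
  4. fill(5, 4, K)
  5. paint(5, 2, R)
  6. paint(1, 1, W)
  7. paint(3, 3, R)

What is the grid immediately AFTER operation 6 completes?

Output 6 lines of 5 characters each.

After op 1 paint(3,0,W):
YYYYY
YYYYY
YYYYY
WYKYY
YYBYY
YYBYY
After op 2 paint(1,1,G):
YYYYY
YGYYY
YYYYY
WYKYY
YYBYY
YYBYY
After op 3 paint(1,2,W):
YYYYY
YGWYY
YYYYY
WYKYY
YYBYY
YYBYY
After op 4 fill(5,4,K) [24 cells changed]:
KKKKK
KGWKK
KKKKK
WKKKK
KKBKK
KKBKK
After op 5 paint(5,2,R):
KKKKK
KGWKK
KKKKK
WKKKK
KKBKK
KKRKK
After op 6 paint(1,1,W):
KKKKK
KWWKK
KKKKK
WKKKK
KKBKK
KKRKK

Answer: KKKKK
KWWKK
KKKKK
WKKKK
KKBKK
KKRKK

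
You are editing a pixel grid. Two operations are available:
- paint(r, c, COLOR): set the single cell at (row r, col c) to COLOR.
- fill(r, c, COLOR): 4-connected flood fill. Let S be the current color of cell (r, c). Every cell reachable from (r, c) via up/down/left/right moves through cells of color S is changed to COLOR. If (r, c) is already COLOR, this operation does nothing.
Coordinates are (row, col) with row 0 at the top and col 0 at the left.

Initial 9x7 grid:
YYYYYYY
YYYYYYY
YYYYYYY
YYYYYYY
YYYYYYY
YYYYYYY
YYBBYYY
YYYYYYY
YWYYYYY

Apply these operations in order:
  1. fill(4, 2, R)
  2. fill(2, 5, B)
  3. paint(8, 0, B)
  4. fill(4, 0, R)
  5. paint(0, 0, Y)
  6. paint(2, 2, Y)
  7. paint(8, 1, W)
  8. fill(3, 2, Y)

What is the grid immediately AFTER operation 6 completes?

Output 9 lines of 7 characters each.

After op 1 fill(4,2,R) [60 cells changed]:
RRRRRRR
RRRRRRR
RRRRRRR
RRRRRRR
RRRRRRR
RRRRRRR
RRBBRRR
RRRRRRR
RWRRRRR
After op 2 fill(2,5,B) [60 cells changed]:
BBBBBBB
BBBBBBB
BBBBBBB
BBBBBBB
BBBBBBB
BBBBBBB
BBBBBBB
BBBBBBB
BWBBBBB
After op 3 paint(8,0,B):
BBBBBBB
BBBBBBB
BBBBBBB
BBBBBBB
BBBBBBB
BBBBBBB
BBBBBBB
BBBBBBB
BWBBBBB
After op 4 fill(4,0,R) [62 cells changed]:
RRRRRRR
RRRRRRR
RRRRRRR
RRRRRRR
RRRRRRR
RRRRRRR
RRRRRRR
RRRRRRR
RWRRRRR
After op 5 paint(0,0,Y):
YRRRRRR
RRRRRRR
RRRRRRR
RRRRRRR
RRRRRRR
RRRRRRR
RRRRRRR
RRRRRRR
RWRRRRR
After op 6 paint(2,2,Y):
YRRRRRR
RRRRRRR
RRYRRRR
RRRRRRR
RRRRRRR
RRRRRRR
RRRRRRR
RRRRRRR
RWRRRRR

Answer: YRRRRRR
RRRRRRR
RRYRRRR
RRRRRRR
RRRRRRR
RRRRRRR
RRRRRRR
RRRRRRR
RWRRRRR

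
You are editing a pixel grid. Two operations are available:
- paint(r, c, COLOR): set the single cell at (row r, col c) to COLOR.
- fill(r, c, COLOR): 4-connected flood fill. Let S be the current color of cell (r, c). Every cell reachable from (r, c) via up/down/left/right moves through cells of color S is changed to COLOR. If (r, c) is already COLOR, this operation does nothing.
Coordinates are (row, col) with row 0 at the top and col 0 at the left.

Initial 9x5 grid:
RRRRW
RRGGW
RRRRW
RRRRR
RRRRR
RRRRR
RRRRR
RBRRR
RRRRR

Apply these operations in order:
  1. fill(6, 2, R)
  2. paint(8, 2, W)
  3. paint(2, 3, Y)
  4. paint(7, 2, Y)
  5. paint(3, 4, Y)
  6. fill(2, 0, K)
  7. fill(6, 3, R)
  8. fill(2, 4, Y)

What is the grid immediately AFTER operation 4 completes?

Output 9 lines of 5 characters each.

Answer: RRRRW
RRGGW
RRRYW
RRRRR
RRRRR
RRRRR
RRRRR
RBYRR
RRWRR

Derivation:
After op 1 fill(6,2,R) [0 cells changed]:
RRRRW
RRGGW
RRRRW
RRRRR
RRRRR
RRRRR
RRRRR
RBRRR
RRRRR
After op 2 paint(8,2,W):
RRRRW
RRGGW
RRRRW
RRRRR
RRRRR
RRRRR
RRRRR
RBRRR
RRWRR
After op 3 paint(2,3,Y):
RRRRW
RRGGW
RRRYW
RRRRR
RRRRR
RRRRR
RRRRR
RBRRR
RRWRR
After op 4 paint(7,2,Y):
RRRRW
RRGGW
RRRYW
RRRRR
RRRRR
RRRRR
RRRRR
RBYRR
RRWRR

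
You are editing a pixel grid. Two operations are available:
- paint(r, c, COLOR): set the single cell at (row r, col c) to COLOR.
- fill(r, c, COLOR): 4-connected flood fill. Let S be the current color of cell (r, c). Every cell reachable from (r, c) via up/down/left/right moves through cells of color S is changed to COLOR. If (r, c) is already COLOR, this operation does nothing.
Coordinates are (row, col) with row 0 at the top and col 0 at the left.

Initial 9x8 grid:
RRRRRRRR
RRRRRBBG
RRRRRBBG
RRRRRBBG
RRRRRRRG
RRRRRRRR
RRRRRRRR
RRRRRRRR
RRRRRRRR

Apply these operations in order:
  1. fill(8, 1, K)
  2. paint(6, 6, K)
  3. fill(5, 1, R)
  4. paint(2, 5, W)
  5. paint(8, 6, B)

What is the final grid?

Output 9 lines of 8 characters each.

After op 1 fill(8,1,K) [62 cells changed]:
KKKKKKKK
KKKKKBBG
KKKKKBBG
KKKKKBBG
KKKKKKKG
KKKKKKKK
KKKKKKKK
KKKKKKKK
KKKKKKKK
After op 2 paint(6,6,K):
KKKKKKKK
KKKKKBBG
KKKKKBBG
KKKKKBBG
KKKKKKKG
KKKKKKKK
KKKKKKKK
KKKKKKKK
KKKKKKKK
After op 3 fill(5,1,R) [62 cells changed]:
RRRRRRRR
RRRRRBBG
RRRRRBBG
RRRRRBBG
RRRRRRRG
RRRRRRRR
RRRRRRRR
RRRRRRRR
RRRRRRRR
After op 4 paint(2,5,W):
RRRRRRRR
RRRRRBBG
RRRRRWBG
RRRRRBBG
RRRRRRRG
RRRRRRRR
RRRRRRRR
RRRRRRRR
RRRRRRRR
After op 5 paint(8,6,B):
RRRRRRRR
RRRRRBBG
RRRRRWBG
RRRRRBBG
RRRRRRRG
RRRRRRRR
RRRRRRRR
RRRRRRRR
RRRRRRBR

Answer: RRRRRRRR
RRRRRBBG
RRRRRWBG
RRRRRBBG
RRRRRRRG
RRRRRRRR
RRRRRRRR
RRRRRRRR
RRRRRRBR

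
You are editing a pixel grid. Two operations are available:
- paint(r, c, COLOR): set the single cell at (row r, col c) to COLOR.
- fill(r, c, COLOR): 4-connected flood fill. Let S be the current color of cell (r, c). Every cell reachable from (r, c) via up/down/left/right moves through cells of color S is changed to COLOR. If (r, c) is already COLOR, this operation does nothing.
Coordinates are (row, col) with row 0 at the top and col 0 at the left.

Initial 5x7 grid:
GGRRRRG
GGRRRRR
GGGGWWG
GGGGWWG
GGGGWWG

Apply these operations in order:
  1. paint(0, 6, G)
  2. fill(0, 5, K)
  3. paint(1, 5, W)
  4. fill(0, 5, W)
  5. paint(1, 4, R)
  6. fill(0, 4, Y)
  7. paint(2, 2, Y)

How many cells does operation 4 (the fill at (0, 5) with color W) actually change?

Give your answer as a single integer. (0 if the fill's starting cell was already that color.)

After op 1 paint(0,6,G):
GGRRRRG
GGRRRRR
GGGGWWG
GGGGWWG
GGGGWWG
After op 2 fill(0,5,K) [9 cells changed]:
GGKKKKG
GGKKKKK
GGGGWWG
GGGGWWG
GGGGWWG
After op 3 paint(1,5,W):
GGKKKKG
GGKKKWK
GGGGWWG
GGGGWWG
GGGGWWG
After op 4 fill(0,5,W) [7 cells changed]:
GGWWWWG
GGWWWWK
GGGGWWG
GGGGWWG
GGGGWWG

Answer: 7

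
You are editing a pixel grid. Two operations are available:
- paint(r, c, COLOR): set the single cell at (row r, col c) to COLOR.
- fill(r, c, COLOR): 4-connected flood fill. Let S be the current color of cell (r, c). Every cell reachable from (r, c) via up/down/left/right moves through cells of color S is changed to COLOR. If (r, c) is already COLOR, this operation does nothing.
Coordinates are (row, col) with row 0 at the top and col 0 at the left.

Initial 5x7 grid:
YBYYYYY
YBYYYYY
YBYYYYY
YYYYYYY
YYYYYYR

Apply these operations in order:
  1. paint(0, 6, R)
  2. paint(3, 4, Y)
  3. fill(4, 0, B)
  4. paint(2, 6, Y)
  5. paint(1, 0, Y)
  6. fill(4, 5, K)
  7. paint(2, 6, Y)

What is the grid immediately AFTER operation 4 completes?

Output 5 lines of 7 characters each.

After op 1 paint(0,6,R):
YBYYYYR
YBYYYYY
YBYYYYY
YYYYYYY
YYYYYYR
After op 2 paint(3,4,Y):
YBYYYYR
YBYYYYY
YBYYYYY
YYYYYYY
YYYYYYR
After op 3 fill(4,0,B) [30 cells changed]:
BBBBBBR
BBBBBBB
BBBBBBB
BBBBBBB
BBBBBBR
After op 4 paint(2,6,Y):
BBBBBBR
BBBBBBB
BBBBBBY
BBBBBBB
BBBBBBR

Answer: BBBBBBR
BBBBBBB
BBBBBBY
BBBBBBB
BBBBBBR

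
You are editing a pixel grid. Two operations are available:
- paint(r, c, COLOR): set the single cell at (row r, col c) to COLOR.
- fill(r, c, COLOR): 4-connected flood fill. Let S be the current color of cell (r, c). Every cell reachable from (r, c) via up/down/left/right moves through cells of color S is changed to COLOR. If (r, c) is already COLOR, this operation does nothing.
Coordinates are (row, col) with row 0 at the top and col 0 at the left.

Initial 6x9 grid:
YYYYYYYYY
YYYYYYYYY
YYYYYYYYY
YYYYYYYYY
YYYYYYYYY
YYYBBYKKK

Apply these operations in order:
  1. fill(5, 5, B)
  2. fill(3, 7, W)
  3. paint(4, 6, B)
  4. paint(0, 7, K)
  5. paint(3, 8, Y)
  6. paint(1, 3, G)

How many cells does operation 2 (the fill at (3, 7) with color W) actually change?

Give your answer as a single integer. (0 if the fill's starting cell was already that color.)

After op 1 fill(5,5,B) [49 cells changed]:
BBBBBBBBB
BBBBBBBBB
BBBBBBBBB
BBBBBBBBB
BBBBBBBBB
BBBBBBKKK
After op 2 fill(3,7,W) [51 cells changed]:
WWWWWWWWW
WWWWWWWWW
WWWWWWWWW
WWWWWWWWW
WWWWWWWWW
WWWWWWKKK

Answer: 51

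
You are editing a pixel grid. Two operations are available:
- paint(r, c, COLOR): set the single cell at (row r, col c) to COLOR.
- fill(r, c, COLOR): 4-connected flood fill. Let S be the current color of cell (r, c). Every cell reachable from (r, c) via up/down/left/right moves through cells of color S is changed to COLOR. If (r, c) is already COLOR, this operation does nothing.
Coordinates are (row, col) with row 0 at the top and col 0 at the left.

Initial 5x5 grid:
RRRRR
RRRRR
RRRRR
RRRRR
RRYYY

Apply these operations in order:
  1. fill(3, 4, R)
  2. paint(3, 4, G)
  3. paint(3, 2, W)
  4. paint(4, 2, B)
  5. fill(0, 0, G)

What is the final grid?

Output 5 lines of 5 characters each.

After op 1 fill(3,4,R) [0 cells changed]:
RRRRR
RRRRR
RRRRR
RRRRR
RRYYY
After op 2 paint(3,4,G):
RRRRR
RRRRR
RRRRR
RRRRG
RRYYY
After op 3 paint(3,2,W):
RRRRR
RRRRR
RRRRR
RRWRG
RRYYY
After op 4 paint(4,2,B):
RRRRR
RRRRR
RRRRR
RRWRG
RRBYY
After op 5 fill(0,0,G) [20 cells changed]:
GGGGG
GGGGG
GGGGG
GGWGG
GGBYY

Answer: GGGGG
GGGGG
GGGGG
GGWGG
GGBYY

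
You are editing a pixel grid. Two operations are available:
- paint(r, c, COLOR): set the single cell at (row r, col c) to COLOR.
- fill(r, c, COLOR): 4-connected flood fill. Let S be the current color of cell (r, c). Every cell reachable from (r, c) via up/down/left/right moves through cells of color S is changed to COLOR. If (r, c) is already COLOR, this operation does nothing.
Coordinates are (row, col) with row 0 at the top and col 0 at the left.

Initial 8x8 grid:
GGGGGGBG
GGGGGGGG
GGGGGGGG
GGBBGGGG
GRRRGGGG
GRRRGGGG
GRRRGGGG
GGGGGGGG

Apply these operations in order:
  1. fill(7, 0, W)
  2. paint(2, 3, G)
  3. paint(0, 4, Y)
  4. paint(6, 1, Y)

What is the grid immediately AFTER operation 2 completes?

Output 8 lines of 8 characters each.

Answer: WWWWWWBW
WWWWWWWW
WWWGWWWW
WWBBWWWW
WRRRWWWW
WRRRWWWW
WRRRWWWW
WWWWWWWW

Derivation:
After op 1 fill(7,0,W) [52 cells changed]:
WWWWWWBW
WWWWWWWW
WWWWWWWW
WWBBWWWW
WRRRWWWW
WRRRWWWW
WRRRWWWW
WWWWWWWW
After op 2 paint(2,3,G):
WWWWWWBW
WWWWWWWW
WWWGWWWW
WWBBWWWW
WRRRWWWW
WRRRWWWW
WRRRWWWW
WWWWWWWW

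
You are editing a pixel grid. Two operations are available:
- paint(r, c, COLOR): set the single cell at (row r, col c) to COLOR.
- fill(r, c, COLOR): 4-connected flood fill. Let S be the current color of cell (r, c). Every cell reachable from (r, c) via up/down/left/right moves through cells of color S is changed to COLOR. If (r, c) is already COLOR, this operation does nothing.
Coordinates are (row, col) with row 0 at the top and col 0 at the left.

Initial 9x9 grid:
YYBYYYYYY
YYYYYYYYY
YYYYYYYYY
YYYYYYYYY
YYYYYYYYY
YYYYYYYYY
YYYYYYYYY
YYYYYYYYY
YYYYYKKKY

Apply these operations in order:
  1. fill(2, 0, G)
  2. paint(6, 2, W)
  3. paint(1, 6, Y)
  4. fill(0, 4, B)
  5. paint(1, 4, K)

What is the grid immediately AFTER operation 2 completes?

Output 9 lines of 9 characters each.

Answer: GGBGGGGGG
GGGGGGGGG
GGGGGGGGG
GGGGGGGGG
GGGGGGGGG
GGGGGGGGG
GGWGGGGGG
GGGGGGGGG
GGGGGKKKG

Derivation:
After op 1 fill(2,0,G) [77 cells changed]:
GGBGGGGGG
GGGGGGGGG
GGGGGGGGG
GGGGGGGGG
GGGGGGGGG
GGGGGGGGG
GGGGGGGGG
GGGGGGGGG
GGGGGKKKG
After op 2 paint(6,2,W):
GGBGGGGGG
GGGGGGGGG
GGGGGGGGG
GGGGGGGGG
GGGGGGGGG
GGGGGGGGG
GGWGGGGGG
GGGGGGGGG
GGGGGKKKG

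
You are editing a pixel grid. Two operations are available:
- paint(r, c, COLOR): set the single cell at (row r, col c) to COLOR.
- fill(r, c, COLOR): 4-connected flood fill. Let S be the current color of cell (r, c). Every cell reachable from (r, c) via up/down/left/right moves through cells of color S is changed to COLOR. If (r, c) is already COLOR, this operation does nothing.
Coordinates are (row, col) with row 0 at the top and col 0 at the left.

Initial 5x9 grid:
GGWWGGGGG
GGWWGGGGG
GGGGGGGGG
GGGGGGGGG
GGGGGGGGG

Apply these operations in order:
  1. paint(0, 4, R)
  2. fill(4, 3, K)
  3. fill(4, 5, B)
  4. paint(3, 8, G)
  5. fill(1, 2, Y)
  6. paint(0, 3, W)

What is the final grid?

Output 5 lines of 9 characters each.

Answer: BBYWRBBBB
BBYYBBBBB
BBBBBBBBB
BBBBBBBBG
BBBBBBBBB

Derivation:
After op 1 paint(0,4,R):
GGWWRGGGG
GGWWGGGGG
GGGGGGGGG
GGGGGGGGG
GGGGGGGGG
After op 2 fill(4,3,K) [40 cells changed]:
KKWWRKKKK
KKWWKKKKK
KKKKKKKKK
KKKKKKKKK
KKKKKKKKK
After op 3 fill(4,5,B) [40 cells changed]:
BBWWRBBBB
BBWWBBBBB
BBBBBBBBB
BBBBBBBBB
BBBBBBBBB
After op 4 paint(3,8,G):
BBWWRBBBB
BBWWBBBBB
BBBBBBBBB
BBBBBBBBG
BBBBBBBBB
After op 5 fill(1,2,Y) [4 cells changed]:
BBYYRBBBB
BBYYBBBBB
BBBBBBBBB
BBBBBBBBG
BBBBBBBBB
After op 6 paint(0,3,W):
BBYWRBBBB
BBYYBBBBB
BBBBBBBBB
BBBBBBBBG
BBBBBBBBB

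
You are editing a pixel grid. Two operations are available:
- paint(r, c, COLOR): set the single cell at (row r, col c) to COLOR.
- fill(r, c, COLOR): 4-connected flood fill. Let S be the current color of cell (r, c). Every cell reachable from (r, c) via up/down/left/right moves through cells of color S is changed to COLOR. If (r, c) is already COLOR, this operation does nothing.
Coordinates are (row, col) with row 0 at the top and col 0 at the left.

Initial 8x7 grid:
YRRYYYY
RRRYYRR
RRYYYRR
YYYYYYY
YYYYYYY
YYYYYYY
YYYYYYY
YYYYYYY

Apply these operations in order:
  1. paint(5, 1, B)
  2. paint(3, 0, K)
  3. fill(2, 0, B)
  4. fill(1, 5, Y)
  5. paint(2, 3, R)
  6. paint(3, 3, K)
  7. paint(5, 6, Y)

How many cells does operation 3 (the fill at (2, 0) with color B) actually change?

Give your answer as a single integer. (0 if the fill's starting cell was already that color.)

After op 1 paint(5,1,B):
YRRYYYY
RRRYYRR
RRYYYRR
YYYYYYY
YYYYYYY
YBYYYYY
YYYYYYY
YYYYYYY
After op 2 paint(3,0,K):
YRRYYYY
RRRYYRR
RRYYYRR
KYYYYYY
YYYYYYY
YBYYYYY
YYYYYYY
YYYYYYY
After op 3 fill(2,0,B) [7 cells changed]:
YBBYYYY
BBBYYRR
BBYYYRR
KYYYYYY
YYYYYYY
YBYYYYY
YYYYYYY
YYYYYYY

Answer: 7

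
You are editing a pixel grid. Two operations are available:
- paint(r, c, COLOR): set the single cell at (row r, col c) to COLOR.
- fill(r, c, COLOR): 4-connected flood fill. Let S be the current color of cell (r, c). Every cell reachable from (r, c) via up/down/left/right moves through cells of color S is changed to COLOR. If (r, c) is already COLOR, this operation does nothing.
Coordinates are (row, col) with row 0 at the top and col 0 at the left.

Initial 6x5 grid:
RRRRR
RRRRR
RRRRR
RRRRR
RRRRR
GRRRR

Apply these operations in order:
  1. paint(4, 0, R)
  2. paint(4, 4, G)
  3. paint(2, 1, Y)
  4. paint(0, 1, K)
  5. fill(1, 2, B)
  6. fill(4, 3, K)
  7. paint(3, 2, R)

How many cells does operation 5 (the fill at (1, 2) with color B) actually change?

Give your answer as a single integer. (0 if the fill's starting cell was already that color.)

After op 1 paint(4,0,R):
RRRRR
RRRRR
RRRRR
RRRRR
RRRRR
GRRRR
After op 2 paint(4,4,G):
RRRRR
RRRRR
RRRRR
RRRRR
RRRRG
GRRRR
After op 3 paint(2,1,Y):
RRRRR
RRRRR
RYRRR
RRRRR
RRRRG
GRRRR
After op 4 paint(0,1,K):
RKRRR
RRRRR
RYRRR
RRRRR
RRRRG
GRRRR
After op 5 fill(1,2,B) [26 cells changed]:
BKBBB
BBBBB
BYBBB
BBBBB
BBBBG
GBBBB

Answer: 26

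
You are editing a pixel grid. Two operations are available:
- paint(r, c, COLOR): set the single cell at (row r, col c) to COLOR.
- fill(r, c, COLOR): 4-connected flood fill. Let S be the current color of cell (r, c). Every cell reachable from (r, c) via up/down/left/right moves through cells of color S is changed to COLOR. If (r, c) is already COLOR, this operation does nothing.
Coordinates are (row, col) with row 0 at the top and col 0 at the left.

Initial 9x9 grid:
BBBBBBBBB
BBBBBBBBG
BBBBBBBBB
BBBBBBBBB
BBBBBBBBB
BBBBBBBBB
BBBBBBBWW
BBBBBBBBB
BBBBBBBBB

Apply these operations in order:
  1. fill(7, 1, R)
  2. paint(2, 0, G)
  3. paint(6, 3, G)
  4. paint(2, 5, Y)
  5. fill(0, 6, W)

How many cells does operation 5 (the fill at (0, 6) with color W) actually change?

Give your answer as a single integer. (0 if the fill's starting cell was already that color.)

After op 1 fill(7,1,R) [78 cells changed]:
RRRRRRRRR
RRRRRRRRG
RRRRRRRRR
RRRRRRRRR
RRRRRRRRR
RRRRRRRRR
RRRRRRRWW
RRRRRRRRR
RRRRRRRRR
After op 2 paint(2,0,G):
RRRRRRRRR
RRRRRRRRG
GRRRRRRRR
RRRRRRRRR
RRRRRRRRR
RRRRRRRRR
RRRRRRRWW
RRRRRRRRR
RRRRRRRRR
After op 3 paint(6,3,G):
RRRRRRRRR
RRRRRRRRG
GRRRRRRRR
RRRRRRRRR
RRRRRRRRR
RRRRRRRRR
RRRGRRRWW
RRRRRRRRR
RRRRRRRRR
After op 4 paint(2,5,Y):
RRRRRRRRR
RRRRRRRRG
GRRRRYRRR
RRRRRRRRR
RRRRRRRRR
RRRRRRRRR
RRRGRRRWW
RRRRRRRRR
RRRRRRRRR
After op 5 fill(0,6,W) [75 cells changed]:
WWWWWWWWW
WWWWWWWWG
GWWWWYWWW
WWWWWWWWW
WWWWWWWWW
WWWWWWWWW
WWWGWWWWW
WWWWWWWWW
WWWWWWWWW

Answer: 75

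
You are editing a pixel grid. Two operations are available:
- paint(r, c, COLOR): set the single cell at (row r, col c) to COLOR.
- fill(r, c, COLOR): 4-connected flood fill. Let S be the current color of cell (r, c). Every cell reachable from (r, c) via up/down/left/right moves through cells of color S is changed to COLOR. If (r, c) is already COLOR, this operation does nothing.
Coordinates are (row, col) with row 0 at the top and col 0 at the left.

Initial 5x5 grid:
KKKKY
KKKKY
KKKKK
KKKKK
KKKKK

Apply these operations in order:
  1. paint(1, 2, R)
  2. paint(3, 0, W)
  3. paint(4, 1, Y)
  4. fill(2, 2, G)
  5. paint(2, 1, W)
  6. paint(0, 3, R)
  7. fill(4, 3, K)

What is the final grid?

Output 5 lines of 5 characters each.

After op 1 paint(1,2,R):
KKKKY
KKRKY
KKKKK
KKKKK
KKKKK
After op 2 paint(3,0,W):
KKKKY
KKRKY
KKKKK
WKKKK
KKKKK
After op 3 paint(4,1,Y):
KKKKY
KKRKY
KKKKK
WKKKK
KYKKK
After op 4 fill(2,2,G) [19 cells changed]:
GGGGY
GGRGY
GGGGG
WGGGG
KYGGG
After op 5 paint(2,1,W):
GGGGY
GGRGY
GWGGG
WGGGG
KYGGG
After op 6 paint(0,3,R):
GGGRY
GGRGY
GWGGG
WGGGG
KYGGG
After op 7 fill(4,3,K) [11 cells changed]:
GGGRY
GGRKY
GWKKK
WKKKK
KYKKK

Answer: GGGRY
GGRKY
GWKKK
WKKKK
KYKKK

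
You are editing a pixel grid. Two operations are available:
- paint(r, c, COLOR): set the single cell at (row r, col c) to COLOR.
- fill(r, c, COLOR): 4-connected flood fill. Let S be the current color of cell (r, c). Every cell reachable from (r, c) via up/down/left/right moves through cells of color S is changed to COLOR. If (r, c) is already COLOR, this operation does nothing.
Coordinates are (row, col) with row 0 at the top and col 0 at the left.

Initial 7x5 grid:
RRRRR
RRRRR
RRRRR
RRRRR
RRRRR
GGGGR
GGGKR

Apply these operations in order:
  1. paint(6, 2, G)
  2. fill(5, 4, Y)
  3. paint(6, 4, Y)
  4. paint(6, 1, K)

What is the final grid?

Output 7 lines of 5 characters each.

After op 1 paint(6,2,G):
RRRRR
RRRRR
RRRRR
RRRRR
RRRRR
GGGGR
GGGKR
After op 2 fill(5,4,Y) [27 cells changed]:
YYYYY
YYYYY
YYYYY
YYYYY
YYYYY
GGGGY
GGGKY
After op 3 paint(6,4,Y):
YYYYY
YYYYY
YYYYY
YYYYY
YYYYY
GGGGY
GGGKY
After op 4 paint(6,1,K):
YYYYY
YYYYY
YYYYY
YYYYY
YYYYY
GGGGY
GKGKY

Answer: YYYYY
YYYYY
YYYYY
YYYYY
YYYYY
GGGGY
GKGKY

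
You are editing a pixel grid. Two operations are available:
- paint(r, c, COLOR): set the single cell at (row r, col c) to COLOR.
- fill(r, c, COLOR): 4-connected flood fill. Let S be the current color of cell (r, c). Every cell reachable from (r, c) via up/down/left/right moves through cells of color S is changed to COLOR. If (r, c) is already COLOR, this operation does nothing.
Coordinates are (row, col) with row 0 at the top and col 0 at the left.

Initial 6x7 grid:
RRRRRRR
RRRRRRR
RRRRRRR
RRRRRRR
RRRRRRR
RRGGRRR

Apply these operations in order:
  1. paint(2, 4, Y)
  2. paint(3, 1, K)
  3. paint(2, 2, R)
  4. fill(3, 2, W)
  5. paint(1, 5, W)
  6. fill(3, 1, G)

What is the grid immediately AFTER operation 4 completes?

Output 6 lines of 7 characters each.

After op 1 paint(2,4,Y):
RRRRRRR
RRRRRRR
RRRRYRR
RRRRRRR
RRRRRRR
RRGGRRR
After op 2 paint(3,1,K):
RRRRRRR
RRRRRRR
RRRRYRR
RKRRRRR
RRRRRRR
RRGGRRR
After op 3 paint(2,2,R):
RRRRRRR
RRRRRRR
RRRRYRR
RKRRRRR
RRRRRRR
RRGGRRR
After op 4 fill(3,2,W) [38 cells changed]:
WWWWWWW
WWWWWWW
WWWWYWW
WKWWWWW
WWWWWWW
WWGGWWW

Answer: WWWWWWW
WWWWWWW
WWWWYWW
WKWWWWW
WWWWWWW
WWGGWWW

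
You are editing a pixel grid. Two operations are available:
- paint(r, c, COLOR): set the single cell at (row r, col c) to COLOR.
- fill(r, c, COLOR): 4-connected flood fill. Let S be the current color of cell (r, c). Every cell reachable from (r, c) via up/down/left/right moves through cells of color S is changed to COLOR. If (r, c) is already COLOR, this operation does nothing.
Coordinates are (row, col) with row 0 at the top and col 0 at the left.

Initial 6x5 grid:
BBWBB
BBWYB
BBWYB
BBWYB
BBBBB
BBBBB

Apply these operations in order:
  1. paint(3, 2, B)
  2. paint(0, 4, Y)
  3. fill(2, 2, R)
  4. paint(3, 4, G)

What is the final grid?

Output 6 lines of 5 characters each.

After op 1 paint(3,2,B):
BBWBB
BBWYB
BBWYB
BBBYB
BBBBB
BBBBB
After op 2 paint(0,4,Y):
BBWBY
BBWYB
BBWYB
BBBYB
BBBBB
BBBBB
After op 3 fill(2,2,R) [3 cells changed]:
BBRBY
BBRYB
BBRYB
BBBYB
BBBBB
BBBBB
After op 4 paint(3,4,G):
BBRBY
BBRYB
BBRYB
BBBYG
BBBBB
BBBBB

Answer: BBRBY
BBRYB
BBRYB
BBBYG
BBBBB
BBBBB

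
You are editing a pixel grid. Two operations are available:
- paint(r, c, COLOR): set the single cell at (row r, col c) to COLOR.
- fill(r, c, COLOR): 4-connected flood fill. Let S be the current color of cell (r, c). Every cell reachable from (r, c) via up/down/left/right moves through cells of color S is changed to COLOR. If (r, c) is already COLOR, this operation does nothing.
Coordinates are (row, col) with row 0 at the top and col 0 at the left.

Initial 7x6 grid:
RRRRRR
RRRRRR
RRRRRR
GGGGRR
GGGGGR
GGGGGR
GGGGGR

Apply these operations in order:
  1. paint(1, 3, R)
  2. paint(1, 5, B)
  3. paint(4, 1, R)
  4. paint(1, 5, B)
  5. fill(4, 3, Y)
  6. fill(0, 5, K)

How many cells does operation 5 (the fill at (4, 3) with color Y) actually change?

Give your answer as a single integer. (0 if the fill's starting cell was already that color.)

After op 1 paint(1,3,R):
RRRRRR
RRRRRR
RRRRRR
GGGGRR
GGGGGR
GGGGGR
GGGGGR
After op 2 paint(1,5,B):
RRRRRR
RRRRRB
RRRRRR
GGGGRR
GGGGGR
GGGGGR
GGGGGR
After op 3 paint(4,1,R):
RRRRRR
RRRRRB
RRRRRR
GGGGRR
GRGGGR
GGGGGR
GGGGGR
After op 4 paint(1,5,B):
RRRRRR
RRRRRB
RRRRRR
GGGGRR
GRGGGR
GGGGGR
GGGGGR
After op 5 fill(4,3,Y) [18 cells changed]:
RRRRRR
RRRRRB
RRRRRR
YYYYRR
YRYYYR
YYYYYR
YYYYYR

Answer: 18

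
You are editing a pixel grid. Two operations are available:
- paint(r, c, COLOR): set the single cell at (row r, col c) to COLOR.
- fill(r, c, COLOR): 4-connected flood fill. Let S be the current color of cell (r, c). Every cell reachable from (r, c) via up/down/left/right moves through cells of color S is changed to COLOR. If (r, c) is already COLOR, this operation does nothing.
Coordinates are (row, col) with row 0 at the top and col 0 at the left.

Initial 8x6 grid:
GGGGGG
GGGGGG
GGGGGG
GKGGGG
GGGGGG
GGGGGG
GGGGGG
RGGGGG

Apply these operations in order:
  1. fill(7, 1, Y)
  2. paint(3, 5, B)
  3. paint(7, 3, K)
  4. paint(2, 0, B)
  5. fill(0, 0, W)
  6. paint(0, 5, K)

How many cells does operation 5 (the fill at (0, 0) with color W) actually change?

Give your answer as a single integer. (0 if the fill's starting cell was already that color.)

After op 1 fill(7,1,Y) [46 cells changed]:
YYYYYY
YYYYYY
YYYYYY
YKYYYY
YYYYYY
YYYYYY
YYYYYY
RYYYYY
After op 2 paint(3,5,B):
YYYYYY
YYYYYY
YYYYYY
YKYYYB
YYYYYY
YYYYYY
YYYYYY
RYYYYY
After op 3 paint(7,3,K):
YYYYYY
YYYYYY
YYYYYY
YKYYYB
YYYYYY
YYYYYY
YYYYYY
RYYKYY
After op 4 paint(2,0,B):
YYYYYY
YYYYYY
BYYYYY
YKYYYB
YYYYYY
YYYYYY
YYYYYY
RYYKYY
After op 5 fill(0,0,W) [43 cells changed]:
WWWWWW
WWWWWW
BWWWWW
WKWWWB
WWWWWW
WWWWWW
WWWWWW
RWWKWW

Answer: 43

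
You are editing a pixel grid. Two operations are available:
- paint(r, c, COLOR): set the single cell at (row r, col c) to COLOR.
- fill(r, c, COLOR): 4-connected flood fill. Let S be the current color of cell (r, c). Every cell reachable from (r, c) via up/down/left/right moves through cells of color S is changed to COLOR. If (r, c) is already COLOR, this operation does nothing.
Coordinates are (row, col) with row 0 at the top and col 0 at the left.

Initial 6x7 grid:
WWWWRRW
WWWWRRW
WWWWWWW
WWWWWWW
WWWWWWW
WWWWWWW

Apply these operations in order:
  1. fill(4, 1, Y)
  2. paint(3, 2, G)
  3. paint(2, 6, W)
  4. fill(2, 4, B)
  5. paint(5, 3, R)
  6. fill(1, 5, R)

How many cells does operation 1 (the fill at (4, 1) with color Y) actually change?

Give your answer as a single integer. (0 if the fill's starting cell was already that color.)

Answer: 38

Derivation:
After op 1 fill(4,1,Y) [38 cells changed]:
YYYYRRY
YYYYRRY
YYYYYYY
YYYYYYY
YYYYYYY
YYYYYYY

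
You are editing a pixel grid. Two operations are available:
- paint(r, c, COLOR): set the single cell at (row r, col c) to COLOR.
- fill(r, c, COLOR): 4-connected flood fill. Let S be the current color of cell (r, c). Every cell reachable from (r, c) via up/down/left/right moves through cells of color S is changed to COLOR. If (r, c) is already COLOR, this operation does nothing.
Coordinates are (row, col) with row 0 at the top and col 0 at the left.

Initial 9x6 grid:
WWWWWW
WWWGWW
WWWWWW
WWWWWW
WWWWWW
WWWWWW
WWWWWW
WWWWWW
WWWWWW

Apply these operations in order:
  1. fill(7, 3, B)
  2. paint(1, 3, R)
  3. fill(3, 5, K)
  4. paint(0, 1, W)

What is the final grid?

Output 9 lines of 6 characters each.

After op 1 fill(7,3,B) [53 cells changed]:
BBBBBB
BBBGBB
BBBBBB
BBBBBB
BBBBBB
BBBBBB
BBBBBB
BBBBBB
BBBBBB
After op 2 paint(1,3,R):
BBBBBB
BBBRBB
BBBBBB
BBBBBB
BBBBBB
BBBBBB
BBBBBB
BBBBBB
BBBBBB
After op 3 fill(3,5,K) [53 cells changed]:
KKKKKK
KKKRKK
KKKKKK
KKKKKK
KKKKKK
KKKKKK
KKKKKK
KKKKKK
KKKKKK
After op 4 paint(0,1,W):
KWKKKK
KKKRKK
KKKKKK
KKKKKK
KKKKKK
KKKKKK
KKKKKK
KKKKKK
KKKKKK

Answer: KWKKKK
KKKRKK
KKKKKK
KKKKKK
KKKKKK
KKKKKK
KKKKKK
KKKKKK
KKKKKK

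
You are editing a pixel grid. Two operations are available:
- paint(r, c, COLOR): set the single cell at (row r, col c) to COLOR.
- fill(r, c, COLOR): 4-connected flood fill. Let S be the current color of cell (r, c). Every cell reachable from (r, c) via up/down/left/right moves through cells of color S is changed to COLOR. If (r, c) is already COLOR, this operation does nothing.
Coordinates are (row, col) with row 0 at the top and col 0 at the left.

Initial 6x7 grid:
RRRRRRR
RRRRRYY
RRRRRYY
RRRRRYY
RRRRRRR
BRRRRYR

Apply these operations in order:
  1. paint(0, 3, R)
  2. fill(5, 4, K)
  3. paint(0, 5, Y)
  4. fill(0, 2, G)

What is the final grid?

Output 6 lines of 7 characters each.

Answer: GGGGGYK
GGGGGYY
GGGGGYY
GGGGGYY
GGGGGGG
BGGGGYG

Derivation:
After op 1 paint(0,3,R):
RRRRRRR
RRRRRYY
RRRRRYY
RRRRRYY
RRRRRRR
BRRRRYR
After op 2 fill(5,4,K) [34 cells changed]:
KKKKKKK
KKKKKYY
KKKKKYY
KKKKKYY
KKKKKKK
BKKKKYK
After op 3 paint(0,5,Y):
KKKKKYK
KKKKKYY
KKKKKYY
KKKKKYY
KKKKKKK
BKKKKYK
After op 4 fill(0,2,G) [32 cells changed]:
GGGGGYK
GGGGGYY
GGGGGYY
GGGGGYY
GGGGGGG
BGGGGYG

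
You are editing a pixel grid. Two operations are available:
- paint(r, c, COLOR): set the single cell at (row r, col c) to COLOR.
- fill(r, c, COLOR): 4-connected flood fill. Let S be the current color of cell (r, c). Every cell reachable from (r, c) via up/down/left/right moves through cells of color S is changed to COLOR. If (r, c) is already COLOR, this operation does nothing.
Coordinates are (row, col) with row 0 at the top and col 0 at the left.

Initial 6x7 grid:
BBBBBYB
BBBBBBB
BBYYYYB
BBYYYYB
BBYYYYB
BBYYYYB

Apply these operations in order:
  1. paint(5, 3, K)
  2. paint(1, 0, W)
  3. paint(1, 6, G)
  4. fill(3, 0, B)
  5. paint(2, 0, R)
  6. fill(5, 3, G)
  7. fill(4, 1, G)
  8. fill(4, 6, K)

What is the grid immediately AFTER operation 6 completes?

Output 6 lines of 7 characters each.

Answer: BBBBBYB
WBBBBBG
RBYYYYB
BBYYYYB
BBYYYYB
BBYGYYB

Derivation:
After op 1 paint(5,3,K):
BBBBBYB
BBBBBBB
BBYYYYB
BBYYYYB
BBYYYYB
BBYKYYB
After op 2 paint(1,0,W):
BBBBBYB
WBBBBBB
BBYYYYB
BBYYYYB
BBYYYYB
BBYKYYB
After op 3 paint(1,6,G):
BBBBBYB
WBBBBBG
BBYYYYB
BBYYYYB
BBYYYYB
BBYKYYB
After op 4 fill(3,0,B) [0 cells changed]:
BBBBBYB
WBBBBBG
BBYYYYB
BBYYYYB
BBYYYYB
BBYKYYB
After op 5 paint(2,0,R):
BBBBBYB
WBBBBBG
RBYYYYB
BBYYYYB
BBYYYYB
BBYKYYB
After op 6 fill(5,3,G) [1 cells changed]:
BBBBBYB
WBBBBBG
RBYYYYB
BBYYYYB
BBYYYYB
BBYGYYB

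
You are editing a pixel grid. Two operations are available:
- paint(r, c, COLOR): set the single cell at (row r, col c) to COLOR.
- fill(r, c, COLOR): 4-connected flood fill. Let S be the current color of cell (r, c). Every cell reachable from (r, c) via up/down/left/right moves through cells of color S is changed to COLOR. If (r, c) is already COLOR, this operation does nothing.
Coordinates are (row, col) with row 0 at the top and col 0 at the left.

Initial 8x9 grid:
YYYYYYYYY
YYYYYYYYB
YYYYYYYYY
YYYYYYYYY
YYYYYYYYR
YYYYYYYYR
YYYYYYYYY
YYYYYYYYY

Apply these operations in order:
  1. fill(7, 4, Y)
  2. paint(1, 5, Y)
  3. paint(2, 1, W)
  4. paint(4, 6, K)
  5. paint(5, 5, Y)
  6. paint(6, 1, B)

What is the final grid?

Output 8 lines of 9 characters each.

After op 1 fill(7,4,Y) [0 cells changed]:
YYYYYYYYY
YYYYYYYYB
YYYYYYYYY
YYYYYYYYY
YYYYYYYYR
YYYYYYYYR
YYYYYYYYY
YYYYYYYYY
After op 2 paint(1,5,Y):
YYYYYYYYY
YYYYYYYYB
YYYYYYYYY
YYYYYYYYY
YYYYYYYYR
YYYYYYYYR
YYYYYYYYY
YYYYYYYYY
After op 3 paint(2,1,W):
YYYYYYYYY
YYYYYYYYB
YWYYYYYYY
YYYYYYYYY
YYYYYYYYR
YYYYYYYYR
YYYYYYYYY
YYYYYYYYY
After op 4 paint(4,6,K):
YYYYYYYYY
YYYYYYYYB
YWYYYYYYY
YYYYYYYYY
YYYYYYKYR
YYYYYYYYR
YYYYYYYYY
YYYYYYYYY
After op 5 paint(5,5,Y):
YYYYYYYYY
YYYYYYYYB
YWYYYYYYY
YYYYYYYYY
YYYYYYKYR
YYYYYYYYR
YYYYYYYYY
YYYYYYYYY
After op 6 paint(6,1,B):
YYYYYYYYY
YYYYYYYYB
YWYYYYYYY
YYYYYYYYY
YYYYYYKYR
YYYYYYYYR
YBYYYYYYY
YYYYYYYYY

Answer: YYYYYYYYY
YYYYYYYYB
YWYYYYYYY
YYYYYYYYY
YYYYYYKYR
YYYYYYYYR
YBYYYYYYY
YYYYYYYYY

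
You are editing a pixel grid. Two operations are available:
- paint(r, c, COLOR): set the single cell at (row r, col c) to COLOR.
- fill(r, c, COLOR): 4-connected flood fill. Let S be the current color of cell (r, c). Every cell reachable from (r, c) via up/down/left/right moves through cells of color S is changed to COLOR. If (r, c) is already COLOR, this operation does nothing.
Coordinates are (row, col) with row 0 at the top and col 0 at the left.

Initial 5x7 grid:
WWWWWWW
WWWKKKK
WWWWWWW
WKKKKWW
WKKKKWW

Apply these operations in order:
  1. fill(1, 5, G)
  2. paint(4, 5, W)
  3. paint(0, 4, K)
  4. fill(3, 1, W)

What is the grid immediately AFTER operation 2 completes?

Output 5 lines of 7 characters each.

After op 1 fill(1,5,G) [4 cells changed]:
WWWWWWW
WWWGGGG
WWWWWWW
WKKKKWW
WKKKKWW
After op 2 paint(4,5,W):
WWWWWWW
WWWGGGG
WWWWWWW
WKKKKWW
WKKKKWW

Answer: WWWWWWW
WWWGGGG
WWWWWWW
WKKKKWW
WKKKKWW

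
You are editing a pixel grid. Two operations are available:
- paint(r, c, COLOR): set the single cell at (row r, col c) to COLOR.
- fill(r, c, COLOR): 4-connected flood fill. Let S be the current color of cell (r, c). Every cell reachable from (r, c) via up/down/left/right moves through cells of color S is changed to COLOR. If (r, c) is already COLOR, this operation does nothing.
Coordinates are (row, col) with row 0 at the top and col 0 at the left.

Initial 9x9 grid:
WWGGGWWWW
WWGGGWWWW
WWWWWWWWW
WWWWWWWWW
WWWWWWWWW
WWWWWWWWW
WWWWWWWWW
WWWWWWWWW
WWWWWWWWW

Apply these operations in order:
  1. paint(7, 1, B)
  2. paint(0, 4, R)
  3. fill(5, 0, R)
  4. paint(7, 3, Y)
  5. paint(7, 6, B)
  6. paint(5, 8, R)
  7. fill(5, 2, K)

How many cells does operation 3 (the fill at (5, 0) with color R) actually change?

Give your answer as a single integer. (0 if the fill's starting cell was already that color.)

After op 1 paint(7,1,B):
WWGGGWWWW
WWGGGWWWW
WWWWWWWWW
WWWWWWWWW
WWWWWWWWW
WWWWWWWWW
WWWWWWWWW
WBWWWWWWW
WWWWWWWWW
After op 2 paint(0,4,R):
WWGGRWWWW
WWGGGWWWW
WWWWWWWWW
WWWWWWWWW
WWWWWWWWW
WWWWWWWWW
WWWWWWWWW
WBWWWWWWW
WWWWWWWWW
After op 3 fill(5,0,R) [74 cells changed]:
RRGGRRRRR
RRGGGRRRR
RRRRRRRRR
RRRRRRRRR
RRRRRRRRR
RRRRRRRRR
RRRRRRRRR
RBRRRRRRR
RRRRRRRRR

Answer: 74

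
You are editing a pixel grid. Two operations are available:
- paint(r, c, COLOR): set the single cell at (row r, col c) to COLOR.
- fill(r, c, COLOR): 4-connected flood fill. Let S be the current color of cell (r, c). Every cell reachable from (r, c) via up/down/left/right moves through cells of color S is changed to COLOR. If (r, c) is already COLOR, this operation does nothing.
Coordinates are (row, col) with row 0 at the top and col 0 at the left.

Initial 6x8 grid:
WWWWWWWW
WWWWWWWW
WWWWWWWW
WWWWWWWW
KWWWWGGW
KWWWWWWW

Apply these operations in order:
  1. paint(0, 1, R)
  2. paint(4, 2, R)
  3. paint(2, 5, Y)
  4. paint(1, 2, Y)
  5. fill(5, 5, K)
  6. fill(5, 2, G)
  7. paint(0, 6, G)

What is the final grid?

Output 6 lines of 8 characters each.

After op 1 paint(0,1,R):
WRWWWWWW
WWWWWWWW
WWWWWWWW
WWWWWWWW
KWWWWGGW
KWWWWWWW
After op 2 paint(4,2,R):
WRWWWWWW
WWWWWWWW
WWWWWWWW
WWWWWWWW
KWRWWGGW
KWWWWWWW
After op 3 paint(2,5,Y):
WRWWWWWW
WWWWWWWW
WWWWWYWW
WWWWWWWW
KWRWWGGW
KWWWWWWW
After op 4 paint(1,2,Y):
WRWWWWWW
WWYWWWWW
WWWWWYWW
WWWWWWWW
KWRWWGGW
KWWWWWWW
After op 5 fill(5,5,K) [40 cells changed]:
KRKKKKKK
KKYKKKKK
KKKKKYKK
KKKKKKKK
KKRKKGGK
KKKKKKKK
After op 6 fill(5,2,G) [42 cells changed]:
GRGGGGGG
GGYGGGGG
GGGGGYGG
GGGGGGGG
GGRGGGGG
GGGGGGGG
After op 7 paint(0,6,G):
GRGGGGGG
GGYGGGGG
GGGGGYGG
GGGGGGGG
GGRGGGGG
GGGGGGGG

Answer: GRGGGGGG
GGYGGGGG
GGGGGYGG
GGGGGGGG
GGRGGGGG
GGGGGGGG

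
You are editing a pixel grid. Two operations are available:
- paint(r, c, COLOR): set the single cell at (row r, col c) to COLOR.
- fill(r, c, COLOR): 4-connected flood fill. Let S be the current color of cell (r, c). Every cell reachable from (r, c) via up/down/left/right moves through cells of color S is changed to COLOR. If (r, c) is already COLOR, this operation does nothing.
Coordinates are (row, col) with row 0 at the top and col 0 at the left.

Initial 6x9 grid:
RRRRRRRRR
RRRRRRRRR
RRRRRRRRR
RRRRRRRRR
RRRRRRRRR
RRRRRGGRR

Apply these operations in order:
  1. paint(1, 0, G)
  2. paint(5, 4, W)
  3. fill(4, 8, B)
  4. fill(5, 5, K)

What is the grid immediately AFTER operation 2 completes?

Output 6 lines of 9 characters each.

Answer: RRRRRRRRR
GRRRRRRRR
RRRRRRRRR
RRRRRRRRR
RRRRRRRRR
RRRRWGGRR

Derivation:
After op 1 paint(1,0,G):
RRRRRRRRR
GRRRRRRRR
RRRRRRRRR
RRRRRRRRR
RRRRRRRRR
RRRRRGGRR
After op 2 paint(5,4,W):
RRRRRRRRR
GRRRRRRRR
RRRRRRRRR
RRRRRRRRR
RRRRRRRRR
RRRRWGGRR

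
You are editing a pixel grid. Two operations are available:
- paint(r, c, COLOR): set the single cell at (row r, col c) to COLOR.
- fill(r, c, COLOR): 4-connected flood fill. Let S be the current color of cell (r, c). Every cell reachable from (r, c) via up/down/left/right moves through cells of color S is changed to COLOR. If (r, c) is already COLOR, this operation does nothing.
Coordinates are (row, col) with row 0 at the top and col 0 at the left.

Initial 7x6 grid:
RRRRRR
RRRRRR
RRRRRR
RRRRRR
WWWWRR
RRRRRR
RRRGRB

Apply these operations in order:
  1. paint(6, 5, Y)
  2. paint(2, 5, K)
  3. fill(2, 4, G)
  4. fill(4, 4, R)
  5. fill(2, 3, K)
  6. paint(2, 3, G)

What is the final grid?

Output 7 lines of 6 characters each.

After op 1 paint(6,5,Y):
RRRRRR
RRRRRR
RRRRRR
RRRRRR
WWWWRR
RRRRRR
RRRGRY
After op 2 paint(2,5,K):
RRRRRR
RRRRRR
RRRRRK
RRRRRR
WWWWRR
RRRRRR
RRRGRY
After op 3 fill(2,4,G) [35 cells changed]:
GGGGGG
GGGGGG
GGGGGK
GGGGGG
WWWWGG
GGGGGG
GGGGGY
After op 4 fill(4,4,R) [36 cells changed]:
RRRRRR
RRRRRR
RRRRRK
RRRRRR
WWWWRR
RRRRRR
RRRRRY
After op 5 fill(2,3,K) [36 cells changed]:
KKKKKK
KKKKKK
KKKKKK
KKKKKK
WWWWKK
KKKKKK
KKKKKY
After op 6 paint(2,3,G):
KKKKKK
KKKKKK
KKKGKK
KKKKKK
WWWWKK
KKKKKK
KKKKKY

Answer: KKKKKK
KKKKKK
KKKGKK
KKKKKK
WWWWKK
KKKKKK
KKKKKY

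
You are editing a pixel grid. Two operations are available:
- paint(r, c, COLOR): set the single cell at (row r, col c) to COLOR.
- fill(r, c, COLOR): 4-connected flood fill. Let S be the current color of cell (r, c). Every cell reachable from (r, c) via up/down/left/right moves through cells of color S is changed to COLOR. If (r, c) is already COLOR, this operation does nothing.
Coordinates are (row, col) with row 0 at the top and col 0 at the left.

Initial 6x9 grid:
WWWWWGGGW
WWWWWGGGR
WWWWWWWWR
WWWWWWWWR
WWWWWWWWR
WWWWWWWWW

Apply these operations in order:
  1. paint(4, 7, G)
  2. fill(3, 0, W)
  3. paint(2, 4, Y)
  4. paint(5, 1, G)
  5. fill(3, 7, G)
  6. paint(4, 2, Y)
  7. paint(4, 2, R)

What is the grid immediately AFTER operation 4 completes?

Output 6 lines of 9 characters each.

After op 1 paint(4,7,G):
WWWWWGGGW
WWWWWGGGR
WWWWWWWWR
WWWWWWWWR
WWWWWWWGR
WWWWWWWWW
After op 2 fill(3,0,W) [0 cells changed]:
WWWWWGGGW
WWWWWGGGR
WWWWWWWWR
WWWWWWWWR
WWWWWWWGR
WWWWWWWWW
After op 3 paint(2,4,Y):
WWWWWGGGW
WWWWWGGGR
WWWWYWWWR
WWWWWWWWR
WWWWWWWGR
WWWWWWWWW
After op 4 paint(5,1,G):
WWWWWGGGW
WWWWWGGGR
WWWWYWWWR
WWWWWWWWR
WWWWWWWGR
WGWWWWWWW

Answer: WWWWWGGGW
WWWWWGGGR
WWWWYWWWR
WWWWWWWWR
WWWWWWWGR
WGWWWWWWW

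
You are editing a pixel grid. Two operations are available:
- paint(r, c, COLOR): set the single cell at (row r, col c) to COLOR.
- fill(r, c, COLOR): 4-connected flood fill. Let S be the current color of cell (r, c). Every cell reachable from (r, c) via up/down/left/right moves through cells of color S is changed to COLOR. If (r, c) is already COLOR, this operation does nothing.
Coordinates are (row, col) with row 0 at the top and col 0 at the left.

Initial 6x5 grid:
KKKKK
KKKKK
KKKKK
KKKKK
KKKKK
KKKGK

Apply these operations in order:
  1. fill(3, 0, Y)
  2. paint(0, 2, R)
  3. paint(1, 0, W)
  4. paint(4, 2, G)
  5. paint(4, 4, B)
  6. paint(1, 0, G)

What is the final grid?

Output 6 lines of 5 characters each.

After op 1 fill(3,0,Y) [29 cells changed]:
YYYYY
YYYYY
YYYYY
YYYYY
YYYYY
YYYGY
After op 2 paint(0,2,R):
YYRYY
YYYYY
YYYYY
YYYYY
YYYYY
YYYGY
After op 3 paint(1,0,W):
YYRYY
WYYYY
YYYYY
YYYYY
YYYYY
YYYGY
After op 4 paint(4,2,G):
YYRYY
WYYYY
YYYYY
YYYYY
YYGYY
YYYGY
After op 5 paint(4,4,B):
YYRYY
WYYYY
YYYYY
YYYYY
YYGYB
YYYGY
After op 6 paint(1,0,G):
YYRYY
GYYYY
YYYYY
YYYYY
YYGYB
YYYGY

Answer: YYRYY
GYYYY
YYYYY
YYYYY
YYGYB
YYYGY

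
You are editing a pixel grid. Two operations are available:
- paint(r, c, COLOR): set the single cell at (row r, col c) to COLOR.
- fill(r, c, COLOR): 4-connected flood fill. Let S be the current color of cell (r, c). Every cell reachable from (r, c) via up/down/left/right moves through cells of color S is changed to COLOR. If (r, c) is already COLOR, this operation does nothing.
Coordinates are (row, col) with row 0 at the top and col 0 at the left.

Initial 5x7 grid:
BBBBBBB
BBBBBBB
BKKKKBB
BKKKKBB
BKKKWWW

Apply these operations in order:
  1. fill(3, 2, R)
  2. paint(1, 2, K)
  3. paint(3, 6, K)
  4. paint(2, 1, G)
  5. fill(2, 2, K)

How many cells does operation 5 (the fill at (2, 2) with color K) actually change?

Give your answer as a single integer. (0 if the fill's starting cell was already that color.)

After op 1 fill(3,2,R) [11 cells changed]:
BBBBBBB
BBBBBBB
BRRRRBB
BRRRRBB
BRRRWWW
After op 2 paint(1,2,K):
BBBBBBB
BBKBBBB
BRRRRBB
BRRRRBB
BRRRWWW
After op 3 paint(3,6,K):
BBBBBBB
BBKBBBB
BRRRRBB
BRRRRBK
BRRRWWW
After op 4 paint(2,1,G):
BBBBBBB
BBKBBBB
BGRRRBB
BRRRRBK
BRRRWWW
After op 5 fill(2,2,K) [10 cells changed]:
BBBBBBB
BBKBBBB
BGKKKBB
BKKKKBK
BKKKWWW

Answer: 10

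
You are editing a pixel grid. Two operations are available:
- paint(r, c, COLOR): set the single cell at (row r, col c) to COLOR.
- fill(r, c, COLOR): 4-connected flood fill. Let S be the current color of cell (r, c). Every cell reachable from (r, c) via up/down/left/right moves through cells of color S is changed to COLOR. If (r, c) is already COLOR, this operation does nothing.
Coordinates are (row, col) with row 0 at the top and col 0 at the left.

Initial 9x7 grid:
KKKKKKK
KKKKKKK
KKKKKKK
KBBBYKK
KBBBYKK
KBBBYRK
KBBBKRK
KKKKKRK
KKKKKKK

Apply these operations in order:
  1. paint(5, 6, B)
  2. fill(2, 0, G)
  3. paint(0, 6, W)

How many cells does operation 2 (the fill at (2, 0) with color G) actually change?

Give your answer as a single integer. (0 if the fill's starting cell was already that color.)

After op 1 paint(5,6,B):
KKKKKKK
KKKKKKK
KKKKKKK
KBBBYKK
KBBBYKK
KBBBYRB
KBBBKRK
KKKKKRK
KKKKKKK
After op 2 fill(2,0,G) [44 cells changed]:
GGGGGGG
GGGGGGG
GGGGGGG
GBBBYGG
GBBBYGG
GBBBYRB
GBBBGRG
GGGGGRG
GGGGGGG

Answer: 44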